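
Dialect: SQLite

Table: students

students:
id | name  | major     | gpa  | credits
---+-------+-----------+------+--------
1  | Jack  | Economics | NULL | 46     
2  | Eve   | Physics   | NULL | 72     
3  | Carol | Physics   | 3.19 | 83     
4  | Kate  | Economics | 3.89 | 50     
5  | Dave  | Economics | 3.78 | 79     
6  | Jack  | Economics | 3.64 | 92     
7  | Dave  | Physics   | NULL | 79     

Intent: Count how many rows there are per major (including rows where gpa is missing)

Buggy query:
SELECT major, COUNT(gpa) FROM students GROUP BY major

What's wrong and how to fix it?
Bug: COUNT(gpa) skips NULLs, so groups with missing gpa are undercounted

Fix: Replace COUNT(gpa) with COUNT(*)

Corrected query:
SELECT major, COUNT(*) FROM students GROUP BY major

Result:
major     | COUNT(*)
----------+---------
Economics | 4       
Physics   | 3       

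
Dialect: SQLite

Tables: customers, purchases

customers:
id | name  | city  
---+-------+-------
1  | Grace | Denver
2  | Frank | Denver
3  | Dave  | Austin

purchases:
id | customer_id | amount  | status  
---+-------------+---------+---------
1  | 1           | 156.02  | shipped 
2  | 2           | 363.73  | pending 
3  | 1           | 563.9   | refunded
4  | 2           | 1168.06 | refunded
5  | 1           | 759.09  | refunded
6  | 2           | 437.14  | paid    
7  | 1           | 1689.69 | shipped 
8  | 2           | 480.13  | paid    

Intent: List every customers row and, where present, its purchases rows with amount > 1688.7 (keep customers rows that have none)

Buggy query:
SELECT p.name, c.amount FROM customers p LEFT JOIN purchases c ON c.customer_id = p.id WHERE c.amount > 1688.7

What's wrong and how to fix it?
Bug: A WHERE condition on the right-hand table after LEFT JOIN drops unmatched parents

Fix: Put 'c.amount > 1688.7' in the JOIN's ON clause instead of WHERE

Corrected query:
SELECT p.name, c.amount FROM customers p LEFT JOIN purchases c ON c.customer_id = p.id AND c.amount > 1688.7

Result:
name  | amount 
------+--------
Grace | 1689.69
Frank | NULL   
Dave  | NULL   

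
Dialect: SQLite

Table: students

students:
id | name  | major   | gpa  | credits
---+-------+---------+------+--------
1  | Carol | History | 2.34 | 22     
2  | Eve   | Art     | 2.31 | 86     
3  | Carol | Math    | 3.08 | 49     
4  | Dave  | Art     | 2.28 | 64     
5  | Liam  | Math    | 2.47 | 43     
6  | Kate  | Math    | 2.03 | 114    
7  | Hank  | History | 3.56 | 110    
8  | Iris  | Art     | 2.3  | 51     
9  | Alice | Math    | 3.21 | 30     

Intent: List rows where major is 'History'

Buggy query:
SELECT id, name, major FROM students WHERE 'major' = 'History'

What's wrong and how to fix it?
Bug: Single quotes denote string literals in SQL; the column name is being compared as a constant string

Fix: Remove the quotes around the column name (or use double quotes for an identifier)

Corrected query:
SELECT id, name, major FROM students WHERE major = 'History'

Result:
id | name  | major  
---+-------+--------
1  | Carol | History
7  | Hank  | History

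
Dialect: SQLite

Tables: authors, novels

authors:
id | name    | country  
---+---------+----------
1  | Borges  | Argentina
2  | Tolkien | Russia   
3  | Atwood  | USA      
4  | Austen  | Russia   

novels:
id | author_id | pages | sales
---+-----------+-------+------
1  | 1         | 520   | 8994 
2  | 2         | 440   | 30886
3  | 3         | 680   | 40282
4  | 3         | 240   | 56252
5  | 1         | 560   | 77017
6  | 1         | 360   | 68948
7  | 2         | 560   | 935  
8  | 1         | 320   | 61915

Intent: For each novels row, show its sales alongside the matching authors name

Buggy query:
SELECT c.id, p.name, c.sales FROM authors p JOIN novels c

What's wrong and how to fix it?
Bug: JOIN with no ON clause produces a cartesian product; every novels row pairs with every authors row

Fix: Add ON c.author_id = p.id to the JOIN

Corrected query:
SELECT c.id, p.name, c.sales FROM authors p JOIN novels c ON c.author_id = p.id

Result:
id | name    | sales
---+---------+------
1  | Borges  | 8994 
2  | Tolkien | 30886
3  | Atwood  | 40282
4  | Atwood  | 56252
5  | Borges  | 77017
6  | Borges  | 68948
7  | Tolkien | 935  
8  | Borges  | 61915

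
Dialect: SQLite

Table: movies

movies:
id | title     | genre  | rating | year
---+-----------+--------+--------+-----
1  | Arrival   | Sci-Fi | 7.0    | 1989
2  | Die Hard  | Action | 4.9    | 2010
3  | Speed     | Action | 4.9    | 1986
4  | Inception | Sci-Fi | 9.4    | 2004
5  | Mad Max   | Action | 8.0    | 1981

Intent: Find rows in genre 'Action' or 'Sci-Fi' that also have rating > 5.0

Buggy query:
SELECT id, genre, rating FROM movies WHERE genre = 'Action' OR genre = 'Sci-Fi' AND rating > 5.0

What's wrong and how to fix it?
Bug: Without parentheses, AND is evaluated before OR, so the rating filter only applies to the 'Sci-Fi' branch

Fix: Add parentheses around the OR so the AND applies to both alternatives

Corrected query:
SELECT id, genre, rating FROM movies WHERE (genre = 'Action' OR genre = 'Sci-Fi') AND rating > 5.0

Result:
id | genre  | rating
---+--------+-------
1  | Sci-Fi | 7     
4  | Sci-Fi | 9.4   
5  | Action | 8     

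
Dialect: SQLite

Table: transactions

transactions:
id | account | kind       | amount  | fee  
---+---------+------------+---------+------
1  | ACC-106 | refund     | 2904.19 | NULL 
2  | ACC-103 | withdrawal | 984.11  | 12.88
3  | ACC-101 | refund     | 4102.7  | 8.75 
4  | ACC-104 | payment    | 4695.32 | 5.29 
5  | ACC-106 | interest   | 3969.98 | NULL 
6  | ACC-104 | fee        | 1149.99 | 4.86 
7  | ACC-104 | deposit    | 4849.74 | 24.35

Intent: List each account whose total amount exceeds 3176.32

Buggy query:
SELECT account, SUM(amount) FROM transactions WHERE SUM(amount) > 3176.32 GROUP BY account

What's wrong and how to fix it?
Bug: SUM(amount) is an aggregate, but WHERE filters rows before aggregation

Fix: Move the aggregate condition to a HAVING clause

Corrected query:
SELECT account, SUM(amount) FROM transactions GROUP BY account HAVING SUM(amount) > 3176.32

Result:
account | SUM(amount)
--------+------------
ACC-101 | 4102.7     
ACC-104 | 10695.05   
ACC-106 | 6874.17    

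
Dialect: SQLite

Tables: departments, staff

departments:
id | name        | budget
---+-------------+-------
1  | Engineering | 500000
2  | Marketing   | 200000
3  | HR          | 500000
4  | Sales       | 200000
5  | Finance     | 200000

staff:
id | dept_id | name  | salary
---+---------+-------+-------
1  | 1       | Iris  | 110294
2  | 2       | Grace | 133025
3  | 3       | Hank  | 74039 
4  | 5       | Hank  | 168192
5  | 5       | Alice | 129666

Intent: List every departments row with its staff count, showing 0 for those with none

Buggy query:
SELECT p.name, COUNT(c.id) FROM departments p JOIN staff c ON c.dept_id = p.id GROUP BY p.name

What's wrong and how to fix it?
Bug: INNER JOIN drops departments rows that have no matching staff rows

Fix: Use LEFT JOIN so parents without children still appear (COUNT(c.id) gives 0)

Corrected query:
SELECT p.name, COUNT(c.id) FROM departments p LEFT JOIN staff c ON c.dept_id = p.id GROUP BY p.name

Result:
name        | COUNT(c.id)
------------+------------
Engineering | 1          
Finance     | 2          
HR          | 1          
Marketing   | 1          
Sales       | 0          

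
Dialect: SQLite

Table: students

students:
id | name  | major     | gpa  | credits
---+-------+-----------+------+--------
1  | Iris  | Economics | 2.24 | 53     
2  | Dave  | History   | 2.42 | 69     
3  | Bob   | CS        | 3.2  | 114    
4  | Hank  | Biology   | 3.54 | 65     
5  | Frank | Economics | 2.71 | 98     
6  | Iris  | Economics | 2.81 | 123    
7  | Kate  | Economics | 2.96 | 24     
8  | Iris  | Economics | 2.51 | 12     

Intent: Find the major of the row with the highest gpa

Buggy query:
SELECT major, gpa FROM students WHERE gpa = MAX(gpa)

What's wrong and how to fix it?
Bug: WHERE is evaluated per row; an aggregate over the whole table isn't defined there

Fix: Wrap MAX in a scalar subquery so WHERE compares against a single value

Corrected query:
SELECT major, gpa FROM students WHERE gpa = (SELECT MAX(gpa) FROM students)

Result:
major   | gpa 
--------+-----
Biology | 3.54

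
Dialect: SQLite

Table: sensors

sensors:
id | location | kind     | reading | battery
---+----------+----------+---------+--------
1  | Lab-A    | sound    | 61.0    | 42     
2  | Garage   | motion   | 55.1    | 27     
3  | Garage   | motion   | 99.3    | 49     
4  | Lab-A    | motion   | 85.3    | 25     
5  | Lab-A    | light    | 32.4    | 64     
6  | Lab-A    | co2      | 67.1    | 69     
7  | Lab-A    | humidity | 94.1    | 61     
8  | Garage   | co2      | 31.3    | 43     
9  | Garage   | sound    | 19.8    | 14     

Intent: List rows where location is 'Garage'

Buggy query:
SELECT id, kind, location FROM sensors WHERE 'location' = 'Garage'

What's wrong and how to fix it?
Bug: Single quotes denote string literals in SQL; the column name is being compared as a constant string

Fix: Remove the quotes around the column name (or use double quotes for an identifier)

Corrected query:
SELECT id, kind, location FROM sensors WHERE location = 'Garage'

Result:
id | kind   | location
---+--------+---------
2  | motion | Garage  
3  | motion | Garage  
8  | co2    | Garage  
9  | sound  | Garage  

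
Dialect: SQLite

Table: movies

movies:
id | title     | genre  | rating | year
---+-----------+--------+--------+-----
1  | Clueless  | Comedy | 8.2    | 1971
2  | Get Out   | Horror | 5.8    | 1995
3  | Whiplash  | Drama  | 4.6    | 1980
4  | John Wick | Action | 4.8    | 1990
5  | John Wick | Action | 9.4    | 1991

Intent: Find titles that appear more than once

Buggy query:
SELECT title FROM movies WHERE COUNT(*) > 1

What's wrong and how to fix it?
Bug: COUNT(*) is an aggregate and cannot be used in WHERE

Fix: GROUP BY title, then filter groups with HAVING COUNT(*) > 1

Corrected query:
SELECT title FROM movies GROUP BY title HAVING COUNT(*) > 1

Result:
title    
---------
John Wick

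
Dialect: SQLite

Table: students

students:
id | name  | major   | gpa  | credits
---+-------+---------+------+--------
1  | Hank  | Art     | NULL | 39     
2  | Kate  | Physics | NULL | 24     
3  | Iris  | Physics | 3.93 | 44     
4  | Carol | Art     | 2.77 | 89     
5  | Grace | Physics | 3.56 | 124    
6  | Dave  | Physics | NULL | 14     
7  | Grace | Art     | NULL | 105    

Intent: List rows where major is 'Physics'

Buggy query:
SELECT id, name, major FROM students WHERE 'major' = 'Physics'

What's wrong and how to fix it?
Bug: 'major' in single quotes is a string literal, not the column; the comparison is literal-vs-literal and never true

Fix: Remove the quotes around the column name (or use double quotes for an identifier)

Corrected query:
SELECT id, name, major FROM students WHERE major = 'Physics'

Result:
id | name  | major  
---+-------+--------
2  | Kate  | Physics
3  | Iris  | Physics
5  | Grace | Physics
6  | Dave  | Physics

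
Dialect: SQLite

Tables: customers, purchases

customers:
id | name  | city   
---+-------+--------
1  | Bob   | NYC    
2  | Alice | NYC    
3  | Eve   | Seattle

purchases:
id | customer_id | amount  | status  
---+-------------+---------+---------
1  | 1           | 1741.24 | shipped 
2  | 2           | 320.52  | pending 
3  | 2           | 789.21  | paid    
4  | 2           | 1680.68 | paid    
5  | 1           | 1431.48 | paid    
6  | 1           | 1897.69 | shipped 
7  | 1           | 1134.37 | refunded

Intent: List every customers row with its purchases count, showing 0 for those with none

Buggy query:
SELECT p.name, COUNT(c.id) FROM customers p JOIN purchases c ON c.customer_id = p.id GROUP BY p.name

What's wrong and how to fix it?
Bug: INNER JOIN drops customers rows that have no matching purchases rows

Fix: Use LEFT JOIN so parents without children still appear (COUNT(c.id) gives 0)

Corrected query:
SELECT p.name, COUNT(c.id) FROM customers p LEFT JOIN purchases c ON c.customer_id = p.id GROUP BY p.name

Result:
name  | COUNT(c.id)
------+------------
Alice | 3          
Bob   | 4          
Eve   | 0          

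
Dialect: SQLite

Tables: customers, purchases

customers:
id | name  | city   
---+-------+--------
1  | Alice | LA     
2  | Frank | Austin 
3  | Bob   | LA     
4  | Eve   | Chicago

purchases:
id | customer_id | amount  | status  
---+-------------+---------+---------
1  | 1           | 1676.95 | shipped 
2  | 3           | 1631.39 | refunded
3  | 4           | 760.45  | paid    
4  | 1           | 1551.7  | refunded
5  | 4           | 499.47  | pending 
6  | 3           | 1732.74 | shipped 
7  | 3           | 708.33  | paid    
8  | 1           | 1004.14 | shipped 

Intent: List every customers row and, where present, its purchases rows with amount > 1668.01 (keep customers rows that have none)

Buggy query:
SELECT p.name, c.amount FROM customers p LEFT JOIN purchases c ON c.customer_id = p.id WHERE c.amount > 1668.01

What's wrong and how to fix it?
Bug: A WHERE condition on the right-hand table after LEFT JOIN drops unmatched parents

Fix: Put 'c.amount > 1668.01' in the JOIN's ON clause instead of WHERE

Corrected query:
SELECT p.name, c.amount FROM customers p LEFT JOIN purchases c ON c.customer_id = p.id AND c.amount > 1668.01

Result:
name  | amount 
------+--------
Alice | 1676.95
Frank | NULL   
Bob   | 1732.74
Eve   | NULL   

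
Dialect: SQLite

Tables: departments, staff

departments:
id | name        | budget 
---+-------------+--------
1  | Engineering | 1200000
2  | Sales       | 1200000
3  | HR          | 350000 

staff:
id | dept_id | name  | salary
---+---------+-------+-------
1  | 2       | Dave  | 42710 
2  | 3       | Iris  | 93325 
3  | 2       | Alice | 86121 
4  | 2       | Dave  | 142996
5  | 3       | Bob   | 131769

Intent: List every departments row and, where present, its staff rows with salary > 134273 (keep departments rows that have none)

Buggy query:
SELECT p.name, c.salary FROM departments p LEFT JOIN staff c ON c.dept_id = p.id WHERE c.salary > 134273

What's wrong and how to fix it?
Bug: Filtering c.salary in WHERE discards the NULL rows produced by LEFT JOIN, turning it into an inner join

Fix: Put 'c.salary > 134273' in the JOIN's ON clause instead of WHERE

Corrected query:
SELECT p.name, c.salary FROM departments p LEFT JOIN staff c ON c.dept_id = p.id AND c.salary > 134273

Result:
name        | salary
------------+-------
Engineering | NULL  
Sales       | 142996
HR          | NULL  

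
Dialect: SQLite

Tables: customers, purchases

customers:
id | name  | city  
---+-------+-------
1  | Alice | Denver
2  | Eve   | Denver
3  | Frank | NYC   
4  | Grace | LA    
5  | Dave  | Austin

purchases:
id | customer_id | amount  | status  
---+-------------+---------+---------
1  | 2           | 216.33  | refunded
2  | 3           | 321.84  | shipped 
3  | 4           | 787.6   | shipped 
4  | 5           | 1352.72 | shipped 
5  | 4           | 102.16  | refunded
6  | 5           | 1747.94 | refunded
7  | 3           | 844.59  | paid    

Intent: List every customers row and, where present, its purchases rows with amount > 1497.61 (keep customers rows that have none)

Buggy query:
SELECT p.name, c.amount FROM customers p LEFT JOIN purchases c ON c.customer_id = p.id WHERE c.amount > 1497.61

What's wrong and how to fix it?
Bug: A WHERE condition on the right-hand table after LEFT JOIN drops unmatched parents

Fix: Move the right-table condition into the ON clause so unmatched parents are kept

Corrected query:
SELECT p.name, c.amount FROM customers p LEFT JOIN purchases c ON c.customer_id = p.id AND c.amount > 1497.61

Result:
name  | amount 
------+--------
Alice | NULL   
Eve   | NULL   
Frank | NULL   
Grace | NULL   
Dave  | 1747.94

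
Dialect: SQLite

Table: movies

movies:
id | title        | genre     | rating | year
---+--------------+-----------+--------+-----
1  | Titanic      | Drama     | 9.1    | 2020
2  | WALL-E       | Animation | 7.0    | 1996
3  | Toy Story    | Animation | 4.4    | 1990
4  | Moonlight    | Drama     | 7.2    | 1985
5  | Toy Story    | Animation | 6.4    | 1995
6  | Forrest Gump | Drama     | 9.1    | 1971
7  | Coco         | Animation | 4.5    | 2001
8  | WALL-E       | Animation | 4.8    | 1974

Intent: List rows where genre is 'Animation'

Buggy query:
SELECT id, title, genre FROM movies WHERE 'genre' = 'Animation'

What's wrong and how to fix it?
Bug: Single quotes denote string literals in SQL; the column name is being compared as a constant string

Fix: Reference the column as genre without single quotes

Corrected query:
SELECT id, title, genre FROM movies WHERE genre = 'Animation'

Result:
id | title     | genre    
---+-----------+----------
2  | WALL-E    | Animation
3  | Toy Story | Animation
5  | Toy Story | Animation
7  | Coco      | Animation
8  | WALL-E    | Animation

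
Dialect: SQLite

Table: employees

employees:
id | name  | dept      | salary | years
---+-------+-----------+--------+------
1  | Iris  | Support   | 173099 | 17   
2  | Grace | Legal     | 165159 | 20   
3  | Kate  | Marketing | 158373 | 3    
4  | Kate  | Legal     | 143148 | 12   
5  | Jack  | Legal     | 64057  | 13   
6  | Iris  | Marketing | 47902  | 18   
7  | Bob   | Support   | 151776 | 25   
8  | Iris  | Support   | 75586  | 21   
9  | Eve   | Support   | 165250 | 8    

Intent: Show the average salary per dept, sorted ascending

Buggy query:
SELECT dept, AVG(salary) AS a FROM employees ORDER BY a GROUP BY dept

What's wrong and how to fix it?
Bug: ORDER BY appears before GROUP BY; SQL clause order requires GROUP BY first

Fix: Reorder: SELECT … FROM … GROUP BY … ORDER BY …

Corrected query:
SELECT dept, AVG(salary) AS a FROM employees GROUP BY dept ORDER BY a

Result:
dept      | a            
----------+--------------
Marketing | 103137.5     
Legal     | 124121.333333
Support   | 141427.75    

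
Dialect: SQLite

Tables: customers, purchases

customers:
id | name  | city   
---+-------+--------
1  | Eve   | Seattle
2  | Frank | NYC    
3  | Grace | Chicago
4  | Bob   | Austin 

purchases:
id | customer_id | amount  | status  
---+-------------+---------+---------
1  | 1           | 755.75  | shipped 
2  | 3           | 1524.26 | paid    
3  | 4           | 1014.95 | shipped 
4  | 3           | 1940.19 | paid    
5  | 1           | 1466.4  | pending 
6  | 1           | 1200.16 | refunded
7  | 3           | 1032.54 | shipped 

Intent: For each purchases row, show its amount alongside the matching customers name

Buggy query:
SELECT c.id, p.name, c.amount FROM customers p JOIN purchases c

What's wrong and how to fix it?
Bug: Missing join condition: each purchases row is matched to all customers rows instead of just its own

Fix: Add ON c.customer_id = p.id to the JOIN

Corrected query:
SELECT c.id, p.name, c.amount FROM customers p JOIN purchases c ON c.customer_id = p.id

Result:
id | name  | amount 
---+-------+--------
1  | Eve   | 755.75 
2  | Grace | 1524.26
3  | Bob   | 1014.95
4  | Grace | 1940.19
5  | Eve   | 1466.4 
6  | Eve   | 1200.16
7  | Grace | 1032.54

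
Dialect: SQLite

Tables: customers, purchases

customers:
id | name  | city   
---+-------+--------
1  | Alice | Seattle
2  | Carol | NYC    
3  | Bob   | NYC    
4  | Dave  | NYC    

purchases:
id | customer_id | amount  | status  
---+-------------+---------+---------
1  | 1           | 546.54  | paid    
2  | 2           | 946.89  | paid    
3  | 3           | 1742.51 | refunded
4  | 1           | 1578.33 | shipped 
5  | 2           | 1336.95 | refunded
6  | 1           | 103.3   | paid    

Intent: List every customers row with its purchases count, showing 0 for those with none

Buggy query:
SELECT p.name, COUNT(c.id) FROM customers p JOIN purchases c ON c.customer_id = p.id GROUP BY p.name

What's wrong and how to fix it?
Bug: An inner join excludes parents with zero children

Fix: Switch to LEFT JOIN to retain unmatched parent rows

Corrected query:
SELECT p.name, COUNT(c.id) FROM customers p LEFT JOIN purchases c ON c.customer_id = p.id GROUP BY p.name

Result:
name  | COUNT(c.id)
------+------------
Alice | 3          
Bob   | 1          
Carol | 2          
Dave  | 0          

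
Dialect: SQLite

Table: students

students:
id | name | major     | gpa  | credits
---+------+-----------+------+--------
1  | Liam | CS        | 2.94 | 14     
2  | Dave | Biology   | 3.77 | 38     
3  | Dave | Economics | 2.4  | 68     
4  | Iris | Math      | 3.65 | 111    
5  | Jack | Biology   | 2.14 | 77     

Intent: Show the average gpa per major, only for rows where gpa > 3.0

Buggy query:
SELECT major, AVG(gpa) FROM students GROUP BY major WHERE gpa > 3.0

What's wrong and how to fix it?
Bug: Row-level WHERE must come before GROUP BY in the clause order

Fix: Place WHERE between FROM and GROUP BY

Corrected query:
SELECT major, AVG(gpa) FROM students WHERE gpa > 3.0 GROUP BY major

Result:
major   | AVG(gpa)
--------+---------
Biology | 3.77    
Math    | 3.65    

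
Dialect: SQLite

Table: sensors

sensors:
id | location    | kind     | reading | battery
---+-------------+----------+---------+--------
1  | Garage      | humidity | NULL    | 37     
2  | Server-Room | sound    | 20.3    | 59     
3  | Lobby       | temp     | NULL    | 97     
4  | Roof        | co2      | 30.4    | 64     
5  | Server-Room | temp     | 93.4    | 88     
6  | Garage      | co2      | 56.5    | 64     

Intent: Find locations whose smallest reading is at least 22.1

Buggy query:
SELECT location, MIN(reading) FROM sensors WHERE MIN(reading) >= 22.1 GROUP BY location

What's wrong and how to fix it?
Bug: MIN() in WHERE is a misuse of aggregate

Fix: Replace WHERE with HAVING after the GROUP BY

Corrected query:
SELECT location, MIN(reading) FROM sensors GROUP BY location HAVING MIN(reading) >= 22.1

Result:
location | MIN(reading)
---------+-------------
Garage   | 56.5        
Roof     | 30.4        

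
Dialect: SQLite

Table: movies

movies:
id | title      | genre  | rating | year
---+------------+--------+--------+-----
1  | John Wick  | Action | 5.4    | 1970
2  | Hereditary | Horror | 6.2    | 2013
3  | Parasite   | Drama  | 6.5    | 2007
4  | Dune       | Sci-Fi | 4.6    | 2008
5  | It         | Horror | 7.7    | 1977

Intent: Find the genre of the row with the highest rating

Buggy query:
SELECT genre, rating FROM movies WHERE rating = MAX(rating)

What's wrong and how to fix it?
Bug: MAX(rating) is an aggregate and cannot be used directly in WHERE

Fix: Wrap MAX in a scalar subquery so WHERE compares against a single value

Corrected query:
SELECT genre, rating FROM movies WHERE rating = (SELECT MAX(rating) FROM movies)

Result:
genre  | rating
-------+-------
Horror | 7.7   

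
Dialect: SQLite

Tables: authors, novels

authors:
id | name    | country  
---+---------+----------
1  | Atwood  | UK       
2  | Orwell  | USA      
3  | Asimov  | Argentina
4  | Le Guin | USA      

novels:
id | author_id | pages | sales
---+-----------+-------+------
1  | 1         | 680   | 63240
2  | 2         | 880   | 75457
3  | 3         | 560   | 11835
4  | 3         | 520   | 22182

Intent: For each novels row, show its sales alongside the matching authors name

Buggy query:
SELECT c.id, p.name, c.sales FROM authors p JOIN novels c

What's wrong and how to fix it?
Bug: Missing join condition: each novels row is matched to all authors rows instead of just its own

Fix: Specify the join condition linking the foreign key to the parent id

Corrected query:
SELECT c.id, p.name, c.sales FROM authors p JOIN novels c ON c.author_id = p.id

Result:
id | name   | sales
---+--------+------
1  | Atwood | 63240
2  | Orwell | 75457
3  | Asimov | 11835
4  | Asimov | 22182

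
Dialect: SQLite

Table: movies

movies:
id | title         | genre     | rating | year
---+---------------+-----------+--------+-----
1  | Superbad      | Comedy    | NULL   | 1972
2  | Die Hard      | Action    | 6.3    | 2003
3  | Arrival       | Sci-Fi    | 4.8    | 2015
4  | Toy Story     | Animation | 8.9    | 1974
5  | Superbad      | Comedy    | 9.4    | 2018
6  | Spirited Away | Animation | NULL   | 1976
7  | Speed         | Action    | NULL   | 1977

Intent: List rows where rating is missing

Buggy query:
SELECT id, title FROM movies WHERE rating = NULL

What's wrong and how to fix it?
Bug: Comparing to NULL with '=' never matches; NULL = NULL is unknown, not true

Fix: Use IS NULL to test for NULL

Corrected query:
SELECT id, title FROM movies WHERE rating IS NULL

Result:
id | title        
---+--------------
1  | Superbad     
6  | Spirited Away
7  | Speed        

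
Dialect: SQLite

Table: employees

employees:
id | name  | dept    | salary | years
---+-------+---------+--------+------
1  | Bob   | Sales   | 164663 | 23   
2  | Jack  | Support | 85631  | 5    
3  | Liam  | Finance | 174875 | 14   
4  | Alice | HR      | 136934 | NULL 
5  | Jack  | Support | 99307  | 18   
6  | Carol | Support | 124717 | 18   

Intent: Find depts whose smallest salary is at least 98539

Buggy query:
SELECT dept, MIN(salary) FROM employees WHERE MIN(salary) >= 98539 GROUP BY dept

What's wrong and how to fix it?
Bug: Aggregates like MIN are computed per group after WHERE runs

Fix: Use HAVING for the per-group MIN condition

Corrected query:
SELECT dept, MIN(salary) FROM employees GROUP BY dept HAVING MIN(salary) >= 98539

Result:
dept    | MIN(salary)
--------+------------
Finance | 174875     
HR      | 136934     
Sales   | 164663     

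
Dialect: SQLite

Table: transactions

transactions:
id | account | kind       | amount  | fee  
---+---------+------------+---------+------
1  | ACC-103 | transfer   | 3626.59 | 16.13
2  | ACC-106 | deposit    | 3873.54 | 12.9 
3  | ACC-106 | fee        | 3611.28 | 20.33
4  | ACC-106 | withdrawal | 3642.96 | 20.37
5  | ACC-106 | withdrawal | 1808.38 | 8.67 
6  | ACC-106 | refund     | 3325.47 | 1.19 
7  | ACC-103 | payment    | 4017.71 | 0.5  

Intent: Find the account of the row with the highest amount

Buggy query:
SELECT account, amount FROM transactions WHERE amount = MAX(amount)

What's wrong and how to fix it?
Bug: WHERE is evaluated per row; an aggregate over the whole table isn't defined there

Fix: Use a subquery: WHERE amount = (SELECT MAX(amount) FROM transactions)

Corrected query:
SELECT account, amount FROM transactions WHERE amount = (SELECT MAX(amount) FROM transactions)

Result:
account | amount 
--------+--------
ACC-103 | 4017.71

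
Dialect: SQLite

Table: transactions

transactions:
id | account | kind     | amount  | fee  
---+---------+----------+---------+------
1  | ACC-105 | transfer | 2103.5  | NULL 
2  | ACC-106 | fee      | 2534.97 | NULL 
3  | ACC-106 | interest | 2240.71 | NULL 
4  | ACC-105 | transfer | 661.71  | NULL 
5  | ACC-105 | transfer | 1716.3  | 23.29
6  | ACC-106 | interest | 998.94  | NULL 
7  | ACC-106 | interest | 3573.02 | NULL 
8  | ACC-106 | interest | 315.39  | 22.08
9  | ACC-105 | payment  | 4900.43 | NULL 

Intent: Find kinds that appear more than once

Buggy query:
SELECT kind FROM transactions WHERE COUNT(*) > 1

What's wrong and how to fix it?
Bug: WHERE can't reference COUNT(*); aggregates are computed after WHERE

Fix: Group first, then use HAVING for the count condition

Corrected query:
SELECT kind FROM transactions GROUP BY kind HAVING COUNT(*) > 1

Result:
kind    
--------
interest
transfer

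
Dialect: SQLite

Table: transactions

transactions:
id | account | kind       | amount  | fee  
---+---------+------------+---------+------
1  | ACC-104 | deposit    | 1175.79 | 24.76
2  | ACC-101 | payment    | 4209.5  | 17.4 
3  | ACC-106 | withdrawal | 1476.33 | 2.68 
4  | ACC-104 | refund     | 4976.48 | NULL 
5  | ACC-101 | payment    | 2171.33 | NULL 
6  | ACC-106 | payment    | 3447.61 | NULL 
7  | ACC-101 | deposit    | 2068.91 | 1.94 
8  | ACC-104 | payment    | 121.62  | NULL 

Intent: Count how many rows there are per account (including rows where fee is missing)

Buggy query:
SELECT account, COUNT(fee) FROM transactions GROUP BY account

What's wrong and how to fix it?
Bug: COUNT(fee) skips NULLs, so groups with missing fee are undercounted

Fix: Replace COUNT(fee) with COUNT(*)

Corrected query:
SELECT account, COUNT(*) FROM transactions GROUP BY account

Result:
account | COUNT(*)
--------+---------
ACC-101 | 3       
ACC-104 | 3       
ACC-106 | 2       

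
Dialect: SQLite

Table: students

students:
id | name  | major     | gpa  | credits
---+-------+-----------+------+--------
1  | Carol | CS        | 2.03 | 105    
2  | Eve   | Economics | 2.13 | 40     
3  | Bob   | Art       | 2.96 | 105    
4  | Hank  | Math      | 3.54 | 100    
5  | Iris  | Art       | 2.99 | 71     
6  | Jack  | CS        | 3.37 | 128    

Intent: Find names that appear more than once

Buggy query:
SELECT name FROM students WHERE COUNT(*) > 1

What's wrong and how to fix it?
Bug: COUNT(*) is an aggregate and cannot be used in WHERE

Fix: GROUP BY name, then filter groups with HAVING COUNT(*) > 1

Corrected query:
SELECT name FROM students GROUP BY name HAVING COUNT(*) > 1

Result:
(no rows)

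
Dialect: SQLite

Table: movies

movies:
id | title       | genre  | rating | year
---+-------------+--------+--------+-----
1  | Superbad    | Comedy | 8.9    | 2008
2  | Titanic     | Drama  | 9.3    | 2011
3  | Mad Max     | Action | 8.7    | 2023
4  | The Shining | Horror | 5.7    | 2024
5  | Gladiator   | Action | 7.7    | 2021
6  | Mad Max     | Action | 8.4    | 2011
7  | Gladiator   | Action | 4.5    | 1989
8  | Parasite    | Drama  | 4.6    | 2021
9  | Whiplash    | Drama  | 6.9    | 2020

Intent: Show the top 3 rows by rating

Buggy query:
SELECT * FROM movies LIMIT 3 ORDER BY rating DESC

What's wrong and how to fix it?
Bug: ORDER BY cannot follow LIMIT; LIMIT is the final clause

Fix: Swap the clauses: ORDER BY first, then LIMIT

Corrected query:
SELECT * FROM movies ORDER BY rating DESC LIMIT 3

Result:
id | title    | genre  | rating | year
---+----------+--------+--------+-----
2  | Titanic  | Drama  | 9.3    | 2011
1  | Superbad | Comedy | 8.9    | 2008
3  | Mad Max  | Action | 8.7    | 2023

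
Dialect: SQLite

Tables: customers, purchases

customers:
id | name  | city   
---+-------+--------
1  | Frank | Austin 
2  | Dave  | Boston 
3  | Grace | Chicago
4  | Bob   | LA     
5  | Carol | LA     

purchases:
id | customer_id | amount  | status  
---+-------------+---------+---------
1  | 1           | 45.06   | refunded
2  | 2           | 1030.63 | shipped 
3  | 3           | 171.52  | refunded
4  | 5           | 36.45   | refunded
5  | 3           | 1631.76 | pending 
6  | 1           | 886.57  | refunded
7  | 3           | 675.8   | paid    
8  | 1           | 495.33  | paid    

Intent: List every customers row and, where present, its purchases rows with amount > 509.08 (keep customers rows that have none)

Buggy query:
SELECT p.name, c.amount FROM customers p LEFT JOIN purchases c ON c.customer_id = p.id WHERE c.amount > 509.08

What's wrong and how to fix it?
Bug: Filtering c.amount in WHERE discards the NULL rows produced by LEFT JOIN, turning it into an inner join

Fix: Move the right-table condition into the ON clause so unmatched parents are kept

Corrected query:
SELECT p.name, c.amount FROM customers p LEFT JOIN purchases c ON c.customer_id = p.id AND c.amount > 509.08

Result:
name  | amount 
------+--------
Frank | 886.57 
Dave  | 1030.63
Grace | 675.8  
Grace | 1631.76
Bob   | NULL   
Carol | NULL   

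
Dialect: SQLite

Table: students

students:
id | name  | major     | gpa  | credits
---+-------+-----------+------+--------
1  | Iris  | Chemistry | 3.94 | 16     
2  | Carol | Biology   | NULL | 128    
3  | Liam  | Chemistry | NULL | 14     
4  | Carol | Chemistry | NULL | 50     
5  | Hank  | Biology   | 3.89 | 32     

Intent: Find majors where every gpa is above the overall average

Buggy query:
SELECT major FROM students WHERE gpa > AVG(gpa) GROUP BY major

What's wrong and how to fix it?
Bug: AVG() is an aggregate; it can't sit directly in WHERE

Fix: Compute the overall average in a scalar subquery and compare each group's MIN against it in HAVING

Corrected query:
SELECT major FROM students GROUP BY major HAVING MIN(gpa) > (SELECT AVG(gpa) FROM students)

Result:
major    
---------
Chemistry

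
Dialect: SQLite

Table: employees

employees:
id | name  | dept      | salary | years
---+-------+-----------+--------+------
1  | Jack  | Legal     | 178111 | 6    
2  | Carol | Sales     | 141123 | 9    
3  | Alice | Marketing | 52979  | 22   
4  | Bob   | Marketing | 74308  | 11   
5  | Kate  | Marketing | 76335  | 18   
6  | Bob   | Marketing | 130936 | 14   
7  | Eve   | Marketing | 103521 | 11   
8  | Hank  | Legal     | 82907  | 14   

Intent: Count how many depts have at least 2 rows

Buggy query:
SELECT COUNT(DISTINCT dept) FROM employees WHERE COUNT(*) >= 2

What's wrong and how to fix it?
Bug: WHERE filters individual rows, not groups, so a group-level COUNT is invalid there

Fix: Use a subquery that GROUPs and filters with HAVING, then count its rows

Corrected query:
SELECT COUNT(*) FROM (SELECT dept FROM employees GROUP BY dept HAVING COUNT(*) >= 2)

Result:
COUNT(*)
--------
2       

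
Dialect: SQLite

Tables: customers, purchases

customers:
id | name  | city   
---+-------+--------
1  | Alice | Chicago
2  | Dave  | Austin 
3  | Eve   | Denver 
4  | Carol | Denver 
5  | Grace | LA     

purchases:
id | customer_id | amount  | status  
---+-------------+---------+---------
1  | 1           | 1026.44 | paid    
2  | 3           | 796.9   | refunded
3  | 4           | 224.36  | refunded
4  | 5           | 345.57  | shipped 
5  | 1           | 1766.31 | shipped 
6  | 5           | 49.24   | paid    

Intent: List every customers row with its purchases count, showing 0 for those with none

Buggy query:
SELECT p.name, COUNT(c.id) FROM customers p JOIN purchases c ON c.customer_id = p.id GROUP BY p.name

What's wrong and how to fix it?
Bug: INNER JOIN drops customers rows that have no matching purchases rows

Fix: Switch to LEFT JOIN to retain unmatched parent rows

Corrected query:
SELECT p.name, COUNT(c.id) FROM customers p LEFT JOIN purchases c ON c.customer_id = p.id GROUP BY p.name

Result:
name  | COUNT(c.id)
------+------------
Alice | 2          
Carol | 1          
Dave  | 0          
Eve   | 1          
Grace | 2          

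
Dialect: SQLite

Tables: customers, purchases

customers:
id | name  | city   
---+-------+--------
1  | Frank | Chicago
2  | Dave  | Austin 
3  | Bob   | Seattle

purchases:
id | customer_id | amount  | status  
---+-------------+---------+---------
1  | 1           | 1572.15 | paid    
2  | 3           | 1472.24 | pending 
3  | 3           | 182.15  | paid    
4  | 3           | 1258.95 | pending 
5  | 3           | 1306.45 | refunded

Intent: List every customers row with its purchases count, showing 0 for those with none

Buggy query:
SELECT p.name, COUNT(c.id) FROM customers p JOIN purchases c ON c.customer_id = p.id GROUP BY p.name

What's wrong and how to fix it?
Bug: An inner join excludes parents with zero children

Fix: Use LEFT JOIN so parents without children still appear (COUNT(c.id) gives 0)

Corrected query:
SELECT p.name, COUNT(c.id) FROM customers p LEFT JOIN purchases c ON c.customer_id = p.id GROUP BY p.name

Result:
name  | COUNT(c.id)
------+------------
Bob   | 4          
Dave  | 0          
Frank | 1          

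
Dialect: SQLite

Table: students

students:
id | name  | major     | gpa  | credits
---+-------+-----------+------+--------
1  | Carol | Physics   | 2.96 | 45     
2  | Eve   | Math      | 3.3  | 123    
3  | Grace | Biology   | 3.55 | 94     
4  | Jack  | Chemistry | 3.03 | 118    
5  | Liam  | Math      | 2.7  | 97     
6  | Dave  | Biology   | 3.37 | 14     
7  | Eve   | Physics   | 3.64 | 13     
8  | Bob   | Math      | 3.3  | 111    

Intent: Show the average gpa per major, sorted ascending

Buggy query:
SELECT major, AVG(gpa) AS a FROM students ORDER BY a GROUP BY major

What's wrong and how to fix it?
Bug: ORDER BY appears before GROUP BY; SQL clause order requires GROUP BY first

Fix: Reorder: SELECT … FROM … GROUP BY … ORDER BY …

Corrected query:
SELECT major, AVG(gpa) AS a FROM students GROUP BY major ORDER BY a

Result:
major     | a   
----------+-----
Chemistry | 3.03
Math      | 3.1 
Physics   | 3.3 
Biology   | 3.46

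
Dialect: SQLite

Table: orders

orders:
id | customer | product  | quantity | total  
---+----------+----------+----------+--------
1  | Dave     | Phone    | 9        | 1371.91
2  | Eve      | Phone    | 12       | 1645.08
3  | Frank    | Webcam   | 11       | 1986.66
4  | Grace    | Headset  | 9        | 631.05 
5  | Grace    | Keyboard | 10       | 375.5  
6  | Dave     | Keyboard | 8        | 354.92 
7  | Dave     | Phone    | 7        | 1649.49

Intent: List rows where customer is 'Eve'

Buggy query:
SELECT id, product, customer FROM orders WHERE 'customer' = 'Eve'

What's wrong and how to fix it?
Bug: 'customer' in single quotes is a string literal, not the column; the comparison is literal-vs-literal and never true

Fix: Remove the quotes around the column name (or use double quotes for an identifier)

Corrected query:
SELECT id, product, customer FROM orders WHERE customer = 'Eve'

Result:
id | product | customer
---+---------+---------
2  | Phone   | Eve     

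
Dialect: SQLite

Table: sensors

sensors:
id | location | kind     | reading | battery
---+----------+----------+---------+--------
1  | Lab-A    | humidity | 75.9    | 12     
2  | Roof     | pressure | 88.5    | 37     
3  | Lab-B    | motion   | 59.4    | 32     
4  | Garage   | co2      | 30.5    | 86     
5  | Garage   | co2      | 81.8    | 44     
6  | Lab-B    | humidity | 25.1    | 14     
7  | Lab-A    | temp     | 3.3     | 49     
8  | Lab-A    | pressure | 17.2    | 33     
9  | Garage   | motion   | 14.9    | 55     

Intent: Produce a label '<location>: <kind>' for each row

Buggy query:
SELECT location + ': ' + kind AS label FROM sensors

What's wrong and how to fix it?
Bug: '+' is numeric addition; on text columns SQLite converts them to 0 instead of concatenating

Fix: Replace + with || to concatenate text

Corrected query:
SELECT location || ': ' || kind AS label FROM sensors

Result:
label          
---------------
Lab-A: humidity
Roof: pressure 
Lab-B: motion  
Garage: co2    
Garage: co2    
Lab-B: humidity
Lab-A: temp    
Lab-A: pressure
Garage: motion 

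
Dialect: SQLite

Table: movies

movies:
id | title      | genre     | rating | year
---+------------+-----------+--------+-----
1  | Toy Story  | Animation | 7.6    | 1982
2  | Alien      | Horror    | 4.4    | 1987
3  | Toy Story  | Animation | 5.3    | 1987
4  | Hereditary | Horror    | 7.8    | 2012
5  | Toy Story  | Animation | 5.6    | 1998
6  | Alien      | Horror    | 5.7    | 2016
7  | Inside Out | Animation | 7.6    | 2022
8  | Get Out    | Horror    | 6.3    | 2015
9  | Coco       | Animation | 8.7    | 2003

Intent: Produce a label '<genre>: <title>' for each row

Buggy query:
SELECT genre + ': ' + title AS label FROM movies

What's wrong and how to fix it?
Bug: SQLite uses || for string concatenation; + coerces text to numbers (yielding 0)

Fix: Replace + with || to concatenate text

Corrected query:
SELECT genre || ': ' || title AS label FROM movies

Result:
label                
---------------------
Animation: Toy Story 
Horror: Alien        
Animation: Toy Story 
Horror: Hereditary   
Animation: Toy Story 
Horror: Alien        
Animation: Inside Out
Horror: Get Out      
Animation: Coco      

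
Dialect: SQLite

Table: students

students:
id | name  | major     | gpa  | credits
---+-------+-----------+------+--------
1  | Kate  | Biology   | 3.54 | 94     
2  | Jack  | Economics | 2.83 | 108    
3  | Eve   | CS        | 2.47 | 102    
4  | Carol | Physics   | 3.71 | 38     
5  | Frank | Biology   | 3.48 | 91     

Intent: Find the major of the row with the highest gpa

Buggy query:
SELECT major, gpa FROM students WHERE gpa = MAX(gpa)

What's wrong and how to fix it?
Bug: MAX(gpa) is an aggregate and cannot be used directly in WHERE

Fix: Wrap MAX in a scalar subquery so WHERE compares against a single value

Corrected query:
SELECT major, gpa FROM students WHERE gpa = (SELECT MAX(gpa) FROM students)

Result:
major   | gpa 
--------+-----
Physics | 3.71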